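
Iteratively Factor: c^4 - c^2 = (c - 1)*(c^3 + c^2) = (c - 1)*(c + 1)*(c^2) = c*(c - 1)*(c + 1)*(c)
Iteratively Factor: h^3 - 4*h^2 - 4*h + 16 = (h - 2)*(h^2 - 2*h - 8) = (h - 4)*(h - 2)*(h + 2)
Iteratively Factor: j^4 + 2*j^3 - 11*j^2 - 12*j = (j + 4)*(j^3 - 2*j^2 - 3*j) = (j - 3)*(j + 4)*(j^2 + j) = (j - 3)*(j + 1)*(j + 4)*(j)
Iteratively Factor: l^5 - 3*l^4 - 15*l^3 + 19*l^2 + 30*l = (l - 5)*(l^4 + 2*l^3 - 5*l^2 - 6*l) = (l - 5)*(l + 1)*(l^3 + l^2 - 6*l) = l*(l - 5)*(l + 1)*(l^2 + l - 6) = l*(l - 5)*(l - 2)*(l + 1)*(l + 3)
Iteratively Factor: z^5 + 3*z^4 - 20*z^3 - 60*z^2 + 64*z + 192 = (z + 3)*(z^4 - 20*z^2 + 64) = (z + 3)*(z + 4)*(z^3 - 4*z^2 - 4*z + 16) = (z - 2)*(z + 3)*(z + 4)*(z^2 - 2*z - 8) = (z - 2)*(z + 2)*(z + 3)*(z + 4)*(z - 4)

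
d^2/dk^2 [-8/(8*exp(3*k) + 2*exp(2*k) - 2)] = 16*(-2*(6*exp(k) + 1)^2*exp(2*k) + (9*exp(k) + 1)*(4*exp(3*k) + exp(2*k) - 1))*exp(2*k)/(4*exp(3*k) + exp(2*k) - 1)^3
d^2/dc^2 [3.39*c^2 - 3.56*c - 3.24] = 6.78000000000000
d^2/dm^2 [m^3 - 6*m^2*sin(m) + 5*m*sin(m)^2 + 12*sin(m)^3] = 6*m^2*sin(m) - 24*m*cos(m) + 10*m*cos(2*m) + 6*m - 21*sin(m) + 10*sin(2*m) + 27*sin(3*m)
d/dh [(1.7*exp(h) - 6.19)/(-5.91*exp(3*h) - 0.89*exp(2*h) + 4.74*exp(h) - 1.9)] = (20.094*exp(3*h) - 108.2357*exp(2*h) - 11.0182*exp(h) + 26.1106)*exp(h)/(34.9281*exp(6*h) + 10.5198*exp(5*h) - 55.2347*exp(4*h) + 14.0208*exp(3*h) + 25.8496*exp(2*h) - 18.012*exp(h) + 3.61)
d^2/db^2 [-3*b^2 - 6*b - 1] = -6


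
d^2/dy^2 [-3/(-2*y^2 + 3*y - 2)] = 6*(-4*y^2 + 6*y + (4*y - 3)^2 - 4)/(2*y^2 - 3*y + 2)^3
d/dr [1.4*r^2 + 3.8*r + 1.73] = 2.8*r + 3.8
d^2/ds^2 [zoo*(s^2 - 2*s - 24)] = zoo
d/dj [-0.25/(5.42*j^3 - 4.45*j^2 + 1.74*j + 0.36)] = (4.065*j^2 - 2.225*j + 0.435)/(5.42*j^3 - 4.45*j^2 + 1.74*j + 0.36)^2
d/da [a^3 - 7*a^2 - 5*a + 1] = 3*a^2 - 14*a - 5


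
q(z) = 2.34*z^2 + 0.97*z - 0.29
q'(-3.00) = -13.07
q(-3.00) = 17.86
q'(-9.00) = -41.15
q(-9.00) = 180.52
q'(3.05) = 15.24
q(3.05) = 24.44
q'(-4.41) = -19.67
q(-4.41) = 40.94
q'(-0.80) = -2.77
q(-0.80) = 0.43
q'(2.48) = 12.58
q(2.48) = 16.51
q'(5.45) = 26.48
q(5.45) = 74.50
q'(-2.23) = -9.47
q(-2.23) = 9.18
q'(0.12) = 1.53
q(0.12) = -0.14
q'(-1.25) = -4.88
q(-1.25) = 2.15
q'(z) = 4.68*z + 0.97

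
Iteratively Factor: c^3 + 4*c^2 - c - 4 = (c + 4)*(c^2 - 1) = (c + 1)*(c + 4)*(c - 1)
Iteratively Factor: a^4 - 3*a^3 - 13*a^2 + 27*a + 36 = (a - 3)*(a^3 - 13*a - 12) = (a - 4)*(a - 3)*(a^2 + 4*a + 3) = (a - 4)*(a - 3)*(a + 3)*(a + 1)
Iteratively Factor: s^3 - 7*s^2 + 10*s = (s - 5)*(s^2 - 2*s) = (s - 5)*(s - 2)*(s)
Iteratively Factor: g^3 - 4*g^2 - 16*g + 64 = (g - 4)*(g^2 - 16) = (g - 4)^2*(g + 4)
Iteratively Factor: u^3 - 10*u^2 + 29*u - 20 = (u - 5)*(u^2 - 5*u + 4) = (u - 5)*(u - 1)*(u - 4)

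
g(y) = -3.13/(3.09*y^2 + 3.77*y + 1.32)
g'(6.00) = 0.01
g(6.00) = -0.02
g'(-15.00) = -0.00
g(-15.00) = -0.00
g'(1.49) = 0.21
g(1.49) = -0.23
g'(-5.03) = -0.02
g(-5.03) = -0.05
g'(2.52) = 0.07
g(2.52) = -0.10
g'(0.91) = 0.55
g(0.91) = -0.43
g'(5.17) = 0.01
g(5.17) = -0.03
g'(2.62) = 0.06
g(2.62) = -0.10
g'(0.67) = 0.90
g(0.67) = -0.60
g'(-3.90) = -0.06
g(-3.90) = -0.09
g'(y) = -3.13*(-6.18*y - 3.77)/(3.09*y^2 + 3.77*y + 1.32)^2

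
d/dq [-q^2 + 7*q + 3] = 7 - 2*q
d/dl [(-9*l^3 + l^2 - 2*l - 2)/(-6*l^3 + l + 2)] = (6*l^4 - 42*l^3 - 89*l^2 + 4*l - 2)/(36*l^6 - 12*l^4 - 24*l^3 + l^2 + 4*l + 4)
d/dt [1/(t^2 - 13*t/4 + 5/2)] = 4*(13 - 8*t)/(4*t^2 - 13*t + 10)^2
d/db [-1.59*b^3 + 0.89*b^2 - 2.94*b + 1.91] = -4.77*b^2 + 1.78*b - 2.94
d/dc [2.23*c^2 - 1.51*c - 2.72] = 4.46*c - 1.51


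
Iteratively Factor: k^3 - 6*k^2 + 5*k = (k)*(k^2 - 6*k + 5) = k*(k - 1)*(k - 5)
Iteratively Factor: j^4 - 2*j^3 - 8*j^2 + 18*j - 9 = (j - 1)*(j^3 - j^2 - 9*j + 9) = (j - 1)*(j + 3)*(j^2 - 4*j + 3) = (j - 3)*(j - 1)*(j + 3)*(j - 1)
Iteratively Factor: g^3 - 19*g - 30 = (g - 5)*(g^2 + 5*g + 6) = (g - 5)*(g + 2)*(g + 3)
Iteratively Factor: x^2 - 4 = (x + 2)*(x - 2)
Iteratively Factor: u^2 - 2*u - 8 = (u + 2)*(u - 4)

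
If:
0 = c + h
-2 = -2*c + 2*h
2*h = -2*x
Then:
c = 1/2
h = -1/2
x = 1/2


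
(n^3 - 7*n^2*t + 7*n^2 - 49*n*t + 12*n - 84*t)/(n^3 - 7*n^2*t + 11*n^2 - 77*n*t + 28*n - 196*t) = (n + 3)/(n + 7)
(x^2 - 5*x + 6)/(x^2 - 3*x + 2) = (x - 3)/(x - 1)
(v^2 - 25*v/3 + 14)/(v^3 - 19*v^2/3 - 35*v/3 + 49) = (v - 6)/(v^2 - 4*v - 21)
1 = 1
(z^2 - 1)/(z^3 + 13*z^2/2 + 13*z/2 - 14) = 2*(z + 1)/(2*z^2 + 15*z + 28)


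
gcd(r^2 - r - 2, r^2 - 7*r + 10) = r - 2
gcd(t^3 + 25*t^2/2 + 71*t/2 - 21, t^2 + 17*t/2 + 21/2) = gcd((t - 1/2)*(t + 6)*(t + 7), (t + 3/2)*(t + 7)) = t + 7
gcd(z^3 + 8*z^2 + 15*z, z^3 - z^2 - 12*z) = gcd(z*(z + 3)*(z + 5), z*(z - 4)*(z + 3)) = z^2 + 3*z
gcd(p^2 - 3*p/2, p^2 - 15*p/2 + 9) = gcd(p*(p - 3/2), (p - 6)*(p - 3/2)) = p - 3/2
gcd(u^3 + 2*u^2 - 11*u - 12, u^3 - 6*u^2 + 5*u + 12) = u^2 - 2*u - 3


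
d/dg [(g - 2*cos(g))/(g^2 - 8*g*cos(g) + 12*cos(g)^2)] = -(6*sin(g) + 1)/(g - 6*cos(g))^2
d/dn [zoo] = 0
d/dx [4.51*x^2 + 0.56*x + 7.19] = 9.02*x + 0.56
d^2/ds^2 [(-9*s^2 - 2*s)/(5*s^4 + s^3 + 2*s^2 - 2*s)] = 2*(-675*s^5 - 435*s^4 + s^3 - 606*s^2 - 126*s - 48)/(125*s^9 + 75*s^8 + 165*s^7 - 89*s^6 + 6*s^5 - 114*s^4 + 44*s^3 - 12*s^2 + 24*s - 8)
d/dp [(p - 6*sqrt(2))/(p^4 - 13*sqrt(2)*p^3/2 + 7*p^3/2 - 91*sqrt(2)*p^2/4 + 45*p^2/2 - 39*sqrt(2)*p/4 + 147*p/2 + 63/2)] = 4*(4*p^4 - 26*sqrt(2)*p^3 + 14*p^3 - 91*sqrt(2)*p^2 + 90*p^2 - 39*sqrt(2)*p + 294*p - (p - 6*sqrt(2))*(16*p^3 - 78*sqrt(2)*p^2 + 42*p^2 - 182*sqrt(2)*p + 180*p - 39*sqrt(2) + 294) + 126)/(4*p^4 - 26*sqrt(2)*p^3 + 14*p^3 - 91*sqrt(2)*p^2 + 90*p^2 - 39*sqrt(2)*p + 294*p + 126)^2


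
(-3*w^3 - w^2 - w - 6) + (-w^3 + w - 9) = -4*w^3 - w^2 - 15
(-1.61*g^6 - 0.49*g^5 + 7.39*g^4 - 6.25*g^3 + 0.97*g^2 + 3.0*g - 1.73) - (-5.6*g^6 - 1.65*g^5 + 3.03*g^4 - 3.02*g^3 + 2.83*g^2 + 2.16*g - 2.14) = 3.99*g^6 + 1.16*g^5 + 4.36*g^4 - 3.23*g^3 - 1.86*g^2 + 0.84*g + 0.41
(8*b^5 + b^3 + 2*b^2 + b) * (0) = 0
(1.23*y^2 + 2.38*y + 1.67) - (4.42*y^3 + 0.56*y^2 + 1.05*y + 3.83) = -4.42*y^3 + 0.67*y^2 + 1.33*y - 2.16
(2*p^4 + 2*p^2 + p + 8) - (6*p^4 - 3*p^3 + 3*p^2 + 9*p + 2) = -4*p^4 + 3*p^3 - p^2 - 8*p + 6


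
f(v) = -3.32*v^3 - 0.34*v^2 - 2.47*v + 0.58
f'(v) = -9.96*v^2 - 0.68*v - 2.47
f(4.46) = -311.74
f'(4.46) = -203.62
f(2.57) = -64.37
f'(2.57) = -70.00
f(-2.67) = 67.94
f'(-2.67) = -71.66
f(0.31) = -0.32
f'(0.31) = -3.64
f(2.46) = -56.98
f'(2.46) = -64.42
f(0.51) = -1.21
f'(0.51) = -5.41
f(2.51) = -60.26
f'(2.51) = -66.93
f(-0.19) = 1.06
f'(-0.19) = -2.70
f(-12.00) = 5718.22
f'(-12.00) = -1428.55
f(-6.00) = 720.28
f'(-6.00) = -356.95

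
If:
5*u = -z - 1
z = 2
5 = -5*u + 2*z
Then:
No Solution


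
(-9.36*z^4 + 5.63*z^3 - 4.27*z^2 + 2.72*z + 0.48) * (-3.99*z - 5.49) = 37.3464*z^5 + 28.9227*z^4 - 13.8714*z^3 + 12.5895*z^2 - 16.848*z - 2.6352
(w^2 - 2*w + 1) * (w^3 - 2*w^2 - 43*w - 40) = w^5 - 4*w^4 - 38*w^3 + 44*w^2 + 37*w - 40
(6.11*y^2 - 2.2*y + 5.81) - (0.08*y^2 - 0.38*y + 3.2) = 6.03*y^2 - 1.82*y + 2.61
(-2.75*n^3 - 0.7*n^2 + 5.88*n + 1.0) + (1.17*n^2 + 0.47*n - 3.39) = -2.75*n^3 + 0.47*n^2 + 6.35*n - 2.39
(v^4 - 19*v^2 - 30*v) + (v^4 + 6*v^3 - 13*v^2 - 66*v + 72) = 2*v^4 + 6*v^3 - 32*v^2 - 96*v + 72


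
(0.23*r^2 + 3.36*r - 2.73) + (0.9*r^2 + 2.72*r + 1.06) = 1.13*r^2 + 6.08*r - 1.67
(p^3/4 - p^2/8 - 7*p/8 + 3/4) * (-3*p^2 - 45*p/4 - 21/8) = -3*p^5/4 - 39*p^4/16 + 27*p^3/8 + 507*p^2/64 - 393*p/64 - 63/32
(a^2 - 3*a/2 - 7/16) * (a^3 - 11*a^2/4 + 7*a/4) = a^5 - 17*a^4/4 + 87*a^3/16 - 91*a^2/64 - 49*a/64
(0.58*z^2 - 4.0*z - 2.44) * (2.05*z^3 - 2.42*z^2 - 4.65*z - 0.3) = 1.189*z^5 - 9.6036*z^4 + 1.981*z^3 + 24.3308*z^2 + 12.546*z + 0.732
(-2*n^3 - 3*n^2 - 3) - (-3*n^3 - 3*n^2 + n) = n^3 - n - 3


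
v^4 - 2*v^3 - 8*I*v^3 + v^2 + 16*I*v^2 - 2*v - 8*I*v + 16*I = (v - 2)*(v - 8*I)*(v - I)*(v + I)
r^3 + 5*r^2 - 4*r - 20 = (r - 2)*(r + 2)*(r + 5)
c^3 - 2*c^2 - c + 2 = (c - 2)*(c - 1)*(c + 1)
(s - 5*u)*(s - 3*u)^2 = s^3 - 11*s^2*u + 39*s*u^2 - 45*u^3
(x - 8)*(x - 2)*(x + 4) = x^3 - 6*x^2 - 24*x + 64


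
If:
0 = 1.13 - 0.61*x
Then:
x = 1.85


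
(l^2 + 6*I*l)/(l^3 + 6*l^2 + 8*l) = (l + 6*I)/(l^2 + 6*l + 8)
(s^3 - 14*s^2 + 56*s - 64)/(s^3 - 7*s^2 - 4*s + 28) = (s^2 - 12*s + 32)/(s^2 - 5*s - 14)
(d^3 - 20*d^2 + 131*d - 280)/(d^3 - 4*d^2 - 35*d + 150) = (d^2 - 15*d + 56)/(d^2 + d - 30)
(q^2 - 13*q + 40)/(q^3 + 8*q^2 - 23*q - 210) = (q - 8)/(q^2 + 13*q + 42)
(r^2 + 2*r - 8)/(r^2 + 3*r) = (r^2 + 2*r - 8)/(r*(r + 3))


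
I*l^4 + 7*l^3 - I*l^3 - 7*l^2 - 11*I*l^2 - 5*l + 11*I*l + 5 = (l - 1)*(l - 5*I)*(l - I)*(I*l + 1)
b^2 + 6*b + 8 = (b + 2)*(b + 4)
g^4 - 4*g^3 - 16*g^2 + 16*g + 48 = (g - 6)*(g - 2)*(g + 2)^2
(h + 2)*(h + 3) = h^2 + 5*h + 6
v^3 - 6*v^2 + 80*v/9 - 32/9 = (v - 4)*(v - 4/3)*(v - 2/3)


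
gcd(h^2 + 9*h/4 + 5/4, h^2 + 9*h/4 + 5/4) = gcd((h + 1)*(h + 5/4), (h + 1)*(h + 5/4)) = h^2 + 9*h/4 + 5/4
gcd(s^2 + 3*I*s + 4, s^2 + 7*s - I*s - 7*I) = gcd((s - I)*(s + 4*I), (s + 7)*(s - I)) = s - I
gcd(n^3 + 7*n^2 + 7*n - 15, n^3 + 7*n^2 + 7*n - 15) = n^3 + 7*n^2 + 7*n - 15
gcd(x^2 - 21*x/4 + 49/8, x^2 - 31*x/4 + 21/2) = x - 7/4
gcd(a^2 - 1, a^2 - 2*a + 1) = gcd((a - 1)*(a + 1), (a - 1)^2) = a - 1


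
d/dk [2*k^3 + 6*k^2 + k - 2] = 6*k^2 + 12*k + 1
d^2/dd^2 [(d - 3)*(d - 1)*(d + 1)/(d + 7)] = 2*(d^3 + 21*d^2 + 147*d - 137)/(d^3 + 21*d^2 + 147*d + 343)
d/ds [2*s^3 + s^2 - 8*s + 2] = 6*s^2 + 2*s - 8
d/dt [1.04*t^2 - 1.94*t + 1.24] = 2.08*t - 1.94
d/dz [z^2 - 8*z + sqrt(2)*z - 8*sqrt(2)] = 2*z - 8 + sqrt(2)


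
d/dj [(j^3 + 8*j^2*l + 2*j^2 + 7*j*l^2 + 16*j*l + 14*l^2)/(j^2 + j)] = (j^4 + 2*j^3 - 7*j^2*l^2 - 8*j^2*l + 2*j^2 - 28*j*l^2 - 14*l^2)/(j^2*(j^2 + 2*j + 1))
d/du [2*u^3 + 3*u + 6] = 6*u^2 + 3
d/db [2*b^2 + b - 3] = 4*b + 1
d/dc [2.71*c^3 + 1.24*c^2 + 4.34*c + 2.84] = 8.13*c^2 + 2.48*c + 4.34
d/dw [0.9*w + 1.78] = 0.900000000000000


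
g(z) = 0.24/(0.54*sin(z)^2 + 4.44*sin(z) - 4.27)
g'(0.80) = -1.34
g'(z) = 0.24*(-1.08*sin(z)*cos(z) - 4.44*cos(z))/(0.54*sin(z)^2 + 4.44*sin(z) - 4.27)^2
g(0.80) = -0.30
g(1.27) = 0.52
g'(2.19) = 8.44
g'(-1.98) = 0.01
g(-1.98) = -0.03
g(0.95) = -0.80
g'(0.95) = -8.19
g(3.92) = -0.03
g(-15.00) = -0.03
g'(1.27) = -1.81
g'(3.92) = 0.01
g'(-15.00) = 0.01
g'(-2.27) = 0.01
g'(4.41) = 0.00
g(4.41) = -0.03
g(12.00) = -0.04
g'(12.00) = -0.02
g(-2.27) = -0.03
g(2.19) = -0.81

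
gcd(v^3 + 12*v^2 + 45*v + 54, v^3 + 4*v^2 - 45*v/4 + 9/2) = v + 6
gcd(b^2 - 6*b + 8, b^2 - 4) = b - 2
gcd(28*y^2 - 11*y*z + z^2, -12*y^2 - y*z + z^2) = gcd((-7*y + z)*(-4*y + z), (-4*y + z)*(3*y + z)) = 4*y - z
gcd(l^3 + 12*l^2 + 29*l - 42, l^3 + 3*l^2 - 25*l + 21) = l^2 + 6*l - 7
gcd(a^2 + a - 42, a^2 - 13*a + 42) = a - 6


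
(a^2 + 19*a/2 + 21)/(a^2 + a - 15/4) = 2*(2*a^2 + 19*a + 42)/(4*a^2 + 4*a - 15)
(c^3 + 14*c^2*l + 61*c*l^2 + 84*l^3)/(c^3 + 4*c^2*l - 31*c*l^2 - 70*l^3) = (c^2 + 7*c*l + 12*l^2)/(c^2 - 3*c*l - 10*l^2)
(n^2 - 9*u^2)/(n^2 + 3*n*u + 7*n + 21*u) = (n - 3*u)/(n + 7)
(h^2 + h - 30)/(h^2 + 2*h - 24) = (h - 5)/(h - 4)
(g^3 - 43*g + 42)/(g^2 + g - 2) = (g^2 + g - 42)/(g + 2)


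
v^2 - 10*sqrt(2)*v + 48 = (v - 6*sqrt(2))*(v - 4*sqrt(2))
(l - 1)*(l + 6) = l^2 + 5*l - 6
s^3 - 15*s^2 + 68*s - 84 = (s - 7)*(s - 6)*(s - 2)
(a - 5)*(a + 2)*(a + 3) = a^3 - 19*a - 30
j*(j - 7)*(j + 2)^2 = j^4 - 3*j^3 - 24*j^2 - 28*j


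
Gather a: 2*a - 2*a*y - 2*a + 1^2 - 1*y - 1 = -2*a*y - y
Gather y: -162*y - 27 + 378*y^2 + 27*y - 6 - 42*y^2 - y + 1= 336*y^2 - 136*y - 32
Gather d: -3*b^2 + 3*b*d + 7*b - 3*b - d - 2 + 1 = -3*b^2 + 4*b + d*(3*b - 1) - 1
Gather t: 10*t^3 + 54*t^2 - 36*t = 10*t^3 + 54*t^2 - 36*t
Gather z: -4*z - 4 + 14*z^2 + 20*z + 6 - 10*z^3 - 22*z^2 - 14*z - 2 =-10*z^3 - 8*z^2 + 2*z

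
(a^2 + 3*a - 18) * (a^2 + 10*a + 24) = a^4 + 13*a^3 + 36*a^2 - 108*a - 432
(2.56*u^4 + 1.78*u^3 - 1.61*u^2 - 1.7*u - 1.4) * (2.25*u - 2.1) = 5.76*u^5 - 1.371*u^4 - 7.3605*u^3 - 0.444*u^2 + 0.42*u + 2.94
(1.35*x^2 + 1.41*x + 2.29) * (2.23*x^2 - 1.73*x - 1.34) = 3.0105*x^4 + 0.8088*x^3 + 0.8584*x^2 - 5.8511*x - 3.0686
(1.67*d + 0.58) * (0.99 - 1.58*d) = -2.6386*d^2 + 0.7369*d + 0.5742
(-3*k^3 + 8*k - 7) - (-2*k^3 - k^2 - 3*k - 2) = -k^3 + k^2 + 11*k - 5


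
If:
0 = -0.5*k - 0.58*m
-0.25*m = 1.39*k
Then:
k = 0.00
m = 0.00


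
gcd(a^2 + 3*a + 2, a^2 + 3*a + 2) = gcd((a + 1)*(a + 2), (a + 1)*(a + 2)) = a^2 + 3*a + 2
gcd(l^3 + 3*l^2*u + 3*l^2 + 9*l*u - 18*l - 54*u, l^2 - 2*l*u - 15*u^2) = l + 3*u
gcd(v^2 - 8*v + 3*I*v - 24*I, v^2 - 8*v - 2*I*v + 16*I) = v - 8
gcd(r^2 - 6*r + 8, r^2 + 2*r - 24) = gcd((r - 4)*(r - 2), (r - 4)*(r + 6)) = r - 4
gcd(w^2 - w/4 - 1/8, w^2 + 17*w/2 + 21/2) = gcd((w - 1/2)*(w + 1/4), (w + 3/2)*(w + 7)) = 1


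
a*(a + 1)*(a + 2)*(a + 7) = a^4 + 10*a^3 + 23*a^2 + 14*a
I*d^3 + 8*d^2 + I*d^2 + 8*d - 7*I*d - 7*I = (d - 7*I)*(d - I)*(I*d + I)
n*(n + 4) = n^2 + 4*n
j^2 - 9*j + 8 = (j - 8)*(j - 1)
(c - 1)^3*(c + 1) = c^4 - 2*c^3 + 2*c - 1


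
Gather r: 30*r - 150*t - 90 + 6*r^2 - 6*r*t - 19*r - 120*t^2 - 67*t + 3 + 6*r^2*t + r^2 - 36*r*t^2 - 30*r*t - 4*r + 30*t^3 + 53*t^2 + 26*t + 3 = r^2*(6*t + 7) + r*(-36*t^2 - 36*t + 7) + 30*t^3 - 67*t^2 - 191*t - 84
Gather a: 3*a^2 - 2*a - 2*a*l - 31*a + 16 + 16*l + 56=3*a^2 + a*(-2*l - 33) + 16*l + 72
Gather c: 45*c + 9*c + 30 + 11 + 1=54*c + 42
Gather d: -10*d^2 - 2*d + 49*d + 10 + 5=-10*d^2 + 47*d + 15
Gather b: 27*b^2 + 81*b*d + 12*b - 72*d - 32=27*b^2 + b*(81*d + 12) - 72*d - 32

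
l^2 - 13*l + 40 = (l - 8)*(l - 5)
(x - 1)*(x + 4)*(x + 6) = x^3 + 9*x^2 + 14*x - 24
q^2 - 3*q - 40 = (q - 8)*(q + 5)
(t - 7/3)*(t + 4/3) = t^2 - t - 28/9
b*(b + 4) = b^2 + 4*b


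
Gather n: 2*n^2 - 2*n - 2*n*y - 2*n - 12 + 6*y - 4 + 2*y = 2*n^2 + n*(-2*y - 4) + 8*y - 16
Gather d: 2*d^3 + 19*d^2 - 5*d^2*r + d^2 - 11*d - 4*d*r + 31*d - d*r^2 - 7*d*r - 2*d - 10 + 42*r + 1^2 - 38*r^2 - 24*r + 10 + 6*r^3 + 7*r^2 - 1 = 2*d^3 + d^2*(20 - 5*r) + d*(-r^2 - 11*r + 18) + 6*r^3 - 31*r^2 + 18*r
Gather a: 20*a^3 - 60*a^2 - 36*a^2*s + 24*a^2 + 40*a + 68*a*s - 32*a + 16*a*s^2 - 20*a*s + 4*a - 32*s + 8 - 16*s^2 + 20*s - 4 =20*a^3 + a^2*(-36*s - 36) + a*(16*s^2 + 48*s + 12) - 16*s^2 - 12*s + 4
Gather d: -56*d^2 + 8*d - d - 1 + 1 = -56*d^2 + 7*d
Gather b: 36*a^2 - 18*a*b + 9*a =36*a^2 - 18*a*b + 9*a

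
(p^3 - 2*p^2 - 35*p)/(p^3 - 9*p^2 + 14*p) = (p + 5)/(p - 2)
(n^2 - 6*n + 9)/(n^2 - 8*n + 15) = (n - 3)/(n - 5)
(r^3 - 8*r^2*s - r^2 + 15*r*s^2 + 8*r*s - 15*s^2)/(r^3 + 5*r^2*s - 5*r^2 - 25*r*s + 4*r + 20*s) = (r^2 - 8*r*s + 15*s^2)/(r^2 + 5*r*s - 4*r - 20*s)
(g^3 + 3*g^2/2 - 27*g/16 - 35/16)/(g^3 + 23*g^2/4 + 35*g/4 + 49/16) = (4*g^2 - g - 5)/(4*g^2 + 16*g + 7)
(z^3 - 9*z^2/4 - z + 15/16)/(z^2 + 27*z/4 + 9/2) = (z^2 - 3*z + 5/4)/(z + 6)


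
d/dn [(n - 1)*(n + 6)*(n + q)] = 3*n^2 + 2*n*q + 10*n + 5*q - 6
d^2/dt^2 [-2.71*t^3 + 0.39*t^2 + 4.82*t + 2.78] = 0.78 - 16.26*t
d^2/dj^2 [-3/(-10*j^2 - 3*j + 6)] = 6*(-100*j^2 - 30*j + (20*j + 3)^2 + 60)/(10*j^2 + 3*j - 6)^3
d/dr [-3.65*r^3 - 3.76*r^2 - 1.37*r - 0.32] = -10.95*r^2 - 7.52*r - 1.37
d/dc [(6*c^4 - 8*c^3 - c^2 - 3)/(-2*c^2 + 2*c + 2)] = (-12*c^5 + 26*c^4 + 8*c^3 - 25*c^2 - 8*c + 3)/(2*(c^4 - 2*c^3 - c^2 + 2*c + 1))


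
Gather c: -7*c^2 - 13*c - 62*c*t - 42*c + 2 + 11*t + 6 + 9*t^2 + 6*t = -7*c^2 + c*(-62*t - 55) + 9*t^2 + 17*t + 8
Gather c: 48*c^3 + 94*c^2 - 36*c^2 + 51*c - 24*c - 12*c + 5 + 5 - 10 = 48*c^3 + 58*c^2 + 15*c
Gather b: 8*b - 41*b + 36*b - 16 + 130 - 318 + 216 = 3*b + 12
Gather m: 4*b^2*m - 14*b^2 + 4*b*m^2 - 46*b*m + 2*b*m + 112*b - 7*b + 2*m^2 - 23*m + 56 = -14*b^2 + 105*b + m^2*(4*b + 2) + m*(4*b^2 - 44*b - 23) + 56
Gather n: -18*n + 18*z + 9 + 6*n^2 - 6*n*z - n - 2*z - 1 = 6*n^2 + n*(-6*z - 19) + 16*z + 8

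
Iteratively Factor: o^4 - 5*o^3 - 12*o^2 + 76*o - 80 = (o - 2)*(o^3 - 3*o^2 - 18*o + 40) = (o - 2)^2*(o^2 - o - 20) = (o - 5)*(o - 2)^2*(o + 4)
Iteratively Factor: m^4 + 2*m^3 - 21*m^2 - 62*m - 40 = (m - 5)*(m^3 + 7*m^2 + 14*m + 8) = (m - 5)*(m + 4)*(m^2 + 3*m + 2) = (m - 5)*(m + 1)*(m + 4)*(m + 2)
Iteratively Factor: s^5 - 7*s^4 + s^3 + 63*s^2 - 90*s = (s - 2)*(s^4 - 5*s^3 - 9*s^2 + 45*s) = (s - 2)*(s + 3)*(s^3 - 8*s^2 + 15*s) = (s - 5)*(s - 2)*(s + 3)*(s^2 - 3*s) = s*(s - 5)*(s - 2)*(s + 3)*(s - 3)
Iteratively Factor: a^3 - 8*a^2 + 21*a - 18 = (a - 3)*(a^2 - 5*a + 6) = (a - 3)*(a - 2)*(a - 3)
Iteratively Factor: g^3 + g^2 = (g)*(g^2 + g) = g^2*(g + 1)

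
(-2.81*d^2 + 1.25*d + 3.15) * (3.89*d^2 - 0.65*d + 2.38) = -10.9309*d^4 + 6.689*d^3 + 4.7532*d^2 + 0.9275*d + 7.497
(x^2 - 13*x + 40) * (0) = 0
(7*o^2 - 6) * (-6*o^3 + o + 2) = -42*o^5 + 43*o^3 + 14*o^2 - 6*o - 12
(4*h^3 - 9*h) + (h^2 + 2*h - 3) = 4*h^3 + h^2 - 7*h - 3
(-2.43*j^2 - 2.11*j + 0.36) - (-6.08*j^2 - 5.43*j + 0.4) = 3.65*j^2 + 3.32*j - 0.04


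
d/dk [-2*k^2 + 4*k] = 4 - 4*k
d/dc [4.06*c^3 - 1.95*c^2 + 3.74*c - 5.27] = 12.18*c^2 - 3.9*c + 3.74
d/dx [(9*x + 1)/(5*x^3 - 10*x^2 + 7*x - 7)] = 5*(-18*x^3 + 15*x^2 + 4*x - 14)/(25*x^6 - 100*x^5 + 170*x^4 - 210*x^3 + 189*x^2 - 98*x + 49)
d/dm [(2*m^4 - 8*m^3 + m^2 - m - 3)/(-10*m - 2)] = (-30*m^4 + 72*m^3 + 19*m^2 - 2*m - 14)/(2*(25*m^2 + 10*m + 1))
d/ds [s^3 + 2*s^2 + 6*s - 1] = 3*s^2 + 4*s + 6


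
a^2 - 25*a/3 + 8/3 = (a - 8)*(a - 1/3)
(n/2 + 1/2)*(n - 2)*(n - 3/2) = n^3/2 - 5*n^2/4 - n/4 + 3/2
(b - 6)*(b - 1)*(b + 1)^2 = b^4 - 5*b^3 - 7*b^2 + 5*b + 6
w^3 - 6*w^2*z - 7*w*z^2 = w*(w - 7*z)*(w + z)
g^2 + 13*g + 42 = (g + 6)*(g + 7)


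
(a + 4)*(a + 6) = a^2 + 10*a + 24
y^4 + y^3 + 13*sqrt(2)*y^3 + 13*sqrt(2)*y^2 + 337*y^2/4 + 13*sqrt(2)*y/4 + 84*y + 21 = (y + 1/2)^2*(y + 6*sqrt(2))*(y + 7*sqrt(2))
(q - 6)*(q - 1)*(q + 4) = q^3 - 3*q^2 - 22*q + 24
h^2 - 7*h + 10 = (h - 5)*(h - 2)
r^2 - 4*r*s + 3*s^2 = (r - 3*s)*(r - s)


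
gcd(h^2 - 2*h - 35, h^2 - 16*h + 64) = 1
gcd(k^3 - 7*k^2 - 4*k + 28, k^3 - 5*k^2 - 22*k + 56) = k^2 - 9*k + 14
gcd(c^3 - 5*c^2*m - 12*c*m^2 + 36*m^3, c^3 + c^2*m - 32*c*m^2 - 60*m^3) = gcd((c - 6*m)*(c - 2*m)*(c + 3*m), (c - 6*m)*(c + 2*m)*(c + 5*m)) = c - 6*m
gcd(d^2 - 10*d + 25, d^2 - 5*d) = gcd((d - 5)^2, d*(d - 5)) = d - 5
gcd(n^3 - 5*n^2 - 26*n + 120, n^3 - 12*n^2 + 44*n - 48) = n^2 - 10*n + 24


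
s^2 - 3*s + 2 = (s - 2)*(s - 1)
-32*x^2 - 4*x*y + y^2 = (-8*x + y)*(4*x + y)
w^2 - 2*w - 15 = (w - 5)*(w + 3)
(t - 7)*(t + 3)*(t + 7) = t^3 + 3*t^2 - 49*t - 147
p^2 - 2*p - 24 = (p - 6)*(p + 4)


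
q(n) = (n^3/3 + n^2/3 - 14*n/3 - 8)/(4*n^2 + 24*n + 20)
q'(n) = (-8*n - 24)*(n^3/3 + n^2/3 - 14*n/3 - 8)/(4*n^2 + 24*n + 20)^2 + (n^2 + 2*n/3 - 14/3)/(4*n^2 + 24*n + 20) = (n^4 + 12*n^3 + 35*n^2 + 58*n + 74)/(12*(n^4 + 12*n^3 + 46*n^2 + 60*n + 25))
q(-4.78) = 4.35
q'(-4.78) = -23.15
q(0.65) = -0.29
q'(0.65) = 0.12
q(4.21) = 0.02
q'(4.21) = 0.08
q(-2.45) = -0.04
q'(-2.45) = 0.01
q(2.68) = -0.10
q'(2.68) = 0.08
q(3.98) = -0.00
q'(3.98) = 0.08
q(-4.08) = 0.53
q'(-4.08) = -1.22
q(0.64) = -0.29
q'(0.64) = 0.13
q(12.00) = 0.63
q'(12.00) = 0.08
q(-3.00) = 0.00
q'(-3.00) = -0.15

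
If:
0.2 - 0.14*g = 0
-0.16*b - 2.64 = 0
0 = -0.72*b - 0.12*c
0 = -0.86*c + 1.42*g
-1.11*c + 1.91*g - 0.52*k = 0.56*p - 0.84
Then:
No Solution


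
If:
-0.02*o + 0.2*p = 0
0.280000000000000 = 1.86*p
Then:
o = 1.51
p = 0.15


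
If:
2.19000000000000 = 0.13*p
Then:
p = 16.85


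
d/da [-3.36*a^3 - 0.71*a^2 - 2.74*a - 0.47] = -10.08*a^2 - 1.42*a - 2.74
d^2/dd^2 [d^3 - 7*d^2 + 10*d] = 6*d - 14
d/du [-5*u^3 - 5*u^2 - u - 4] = -15*u^2 - 10*u - 1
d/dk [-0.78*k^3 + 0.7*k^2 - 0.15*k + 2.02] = -2.34*k^2 + 1.4*k - 0.15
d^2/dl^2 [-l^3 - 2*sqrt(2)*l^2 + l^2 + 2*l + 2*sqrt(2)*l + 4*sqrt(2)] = -6*l - 4*sqrt(2) + 2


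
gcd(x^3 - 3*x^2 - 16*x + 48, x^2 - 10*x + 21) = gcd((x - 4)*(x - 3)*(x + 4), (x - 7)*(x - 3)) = x - 3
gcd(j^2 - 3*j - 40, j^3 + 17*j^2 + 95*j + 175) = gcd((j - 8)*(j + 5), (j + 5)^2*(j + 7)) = j + 5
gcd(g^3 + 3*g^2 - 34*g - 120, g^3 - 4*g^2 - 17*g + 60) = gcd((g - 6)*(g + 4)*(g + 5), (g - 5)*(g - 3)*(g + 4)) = g + 4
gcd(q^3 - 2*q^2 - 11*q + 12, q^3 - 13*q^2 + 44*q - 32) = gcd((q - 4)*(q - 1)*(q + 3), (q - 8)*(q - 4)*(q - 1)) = q^2 - 5*q + 4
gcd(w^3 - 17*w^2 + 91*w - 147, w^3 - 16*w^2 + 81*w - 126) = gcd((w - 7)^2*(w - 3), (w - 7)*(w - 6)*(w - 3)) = w^2 - 10*w + 21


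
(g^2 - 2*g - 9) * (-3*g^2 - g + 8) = -3*g^4 + 5*g^3 + 37*g^2 - 7*g - 72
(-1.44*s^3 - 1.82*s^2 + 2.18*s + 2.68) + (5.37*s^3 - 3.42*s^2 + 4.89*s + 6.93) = 3.93*s^3 - 5.24*s^2 + 7.07*s + 9.61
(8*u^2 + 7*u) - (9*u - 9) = 8*u^2 - 2*u + 9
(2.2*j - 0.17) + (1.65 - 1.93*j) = 0.27*j + 1.48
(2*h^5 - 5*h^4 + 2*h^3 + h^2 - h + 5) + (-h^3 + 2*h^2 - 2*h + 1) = 2*h^5 - 5*h^4 + h^3 + 3*h^2 - 3*h + 6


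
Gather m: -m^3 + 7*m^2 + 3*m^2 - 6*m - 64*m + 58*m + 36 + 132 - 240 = -m^3 + 10*m^2 - 12*m - 72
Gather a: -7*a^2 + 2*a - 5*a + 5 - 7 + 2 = -7*a^2 - 3*a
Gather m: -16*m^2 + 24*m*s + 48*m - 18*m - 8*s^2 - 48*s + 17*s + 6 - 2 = -16*m^2 + m*(24*s + 30) - 8*s^2 - 31*s + 4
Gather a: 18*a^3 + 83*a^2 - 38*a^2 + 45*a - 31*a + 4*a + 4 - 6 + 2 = 18*a^3 + 45*a^2 + 18*a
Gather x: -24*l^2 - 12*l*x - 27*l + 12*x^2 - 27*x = -24*l^2 - 27*l + 12*x^2 + x*(-12*l - 27)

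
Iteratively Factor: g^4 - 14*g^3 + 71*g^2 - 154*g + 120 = (g - 2)*(g^3 - 12*g^2 + 47*g - 60) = (g - 5)*(g - 2)*(g^2 - 7*g + 12) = (g - 5)*(g - 4)*(g - 2)*(g - 3)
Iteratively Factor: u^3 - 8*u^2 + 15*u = (u - 5)*(u^2 - 3*u) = u*(u - 5)*(u - 3)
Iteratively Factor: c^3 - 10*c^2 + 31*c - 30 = (c - 2)*(c^2 - 8*c + 15) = (c - 3)*(c - 2)*(c - 5)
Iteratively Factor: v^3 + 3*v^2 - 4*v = (v)*(v^2 + 3*v - 4) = v*(v - 1)*(v + 4)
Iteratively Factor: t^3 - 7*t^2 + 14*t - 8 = (t - 1)*(t^2 - 6*t + 8) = (t - 2)*(t - 1)*(t - 4)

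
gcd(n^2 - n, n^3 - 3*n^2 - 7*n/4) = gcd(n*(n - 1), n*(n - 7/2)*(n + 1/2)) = n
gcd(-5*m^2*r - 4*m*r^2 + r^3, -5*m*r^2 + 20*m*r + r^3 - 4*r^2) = -5*m*r + r^2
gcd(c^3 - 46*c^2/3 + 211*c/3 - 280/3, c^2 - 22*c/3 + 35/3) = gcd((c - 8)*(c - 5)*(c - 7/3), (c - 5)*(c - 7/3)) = c^2 - 22*c/3 + 35/3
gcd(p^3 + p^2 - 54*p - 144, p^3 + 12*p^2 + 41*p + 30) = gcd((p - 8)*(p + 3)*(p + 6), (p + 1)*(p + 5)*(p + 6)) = p + 6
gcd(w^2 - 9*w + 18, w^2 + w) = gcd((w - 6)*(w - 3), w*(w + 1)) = 1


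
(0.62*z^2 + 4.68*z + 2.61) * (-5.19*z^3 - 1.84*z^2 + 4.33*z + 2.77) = -3.2178*z^5 - 25.43*z^4 - 19.4725*z^3 + 17.1794*z^2 + 24.2649*z + 7.2297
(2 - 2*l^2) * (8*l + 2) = -16*l^3 - 4*l^2 + 16*l + 4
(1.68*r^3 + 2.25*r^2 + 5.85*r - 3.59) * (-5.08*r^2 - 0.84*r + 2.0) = -8.5344*r^5 - 12.8412*r^4 - 28.248*r^3 + 17.8232*r^2 + 14.7156*r - 7.18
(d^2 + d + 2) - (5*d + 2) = d^2 - 4*d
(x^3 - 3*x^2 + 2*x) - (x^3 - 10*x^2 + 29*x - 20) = 7*x^2 - 27*x + 20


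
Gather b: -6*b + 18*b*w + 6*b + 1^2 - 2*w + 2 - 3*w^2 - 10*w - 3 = 18*b*w - 3*w^2 - 12*w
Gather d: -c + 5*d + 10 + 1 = -c + 5*d + 11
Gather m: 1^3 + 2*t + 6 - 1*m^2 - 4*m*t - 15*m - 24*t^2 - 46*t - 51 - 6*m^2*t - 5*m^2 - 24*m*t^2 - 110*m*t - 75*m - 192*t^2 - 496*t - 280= m^2*(-6*t - 6) + m*(-24*t^2 - 114*t - 90) - 216*t^2 - 540*t - 324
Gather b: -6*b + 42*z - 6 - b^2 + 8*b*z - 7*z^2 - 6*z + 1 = -b^2 + b*(8*z - 6) - 7*z^2 + 36*z - 5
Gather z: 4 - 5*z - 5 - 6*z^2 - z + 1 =-6*z^2 - 6*z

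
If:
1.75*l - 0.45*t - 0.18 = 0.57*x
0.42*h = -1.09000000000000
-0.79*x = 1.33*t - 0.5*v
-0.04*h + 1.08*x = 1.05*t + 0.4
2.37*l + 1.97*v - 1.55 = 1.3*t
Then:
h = -2.60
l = 0.21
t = 0.03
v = 0.55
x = 0.30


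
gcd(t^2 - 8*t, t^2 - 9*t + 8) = t - 8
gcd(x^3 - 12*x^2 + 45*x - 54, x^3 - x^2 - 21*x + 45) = x^2 - 6*x + 9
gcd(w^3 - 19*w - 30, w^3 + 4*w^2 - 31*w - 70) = w^2 - 3*w - 10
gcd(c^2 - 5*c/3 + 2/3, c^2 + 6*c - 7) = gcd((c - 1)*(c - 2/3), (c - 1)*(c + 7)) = c - 1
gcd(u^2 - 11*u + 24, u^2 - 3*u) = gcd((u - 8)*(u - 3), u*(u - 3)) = u - 3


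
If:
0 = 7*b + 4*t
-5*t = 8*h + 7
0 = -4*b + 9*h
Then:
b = 252/187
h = 112/187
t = -441/187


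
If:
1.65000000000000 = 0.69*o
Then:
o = 2.39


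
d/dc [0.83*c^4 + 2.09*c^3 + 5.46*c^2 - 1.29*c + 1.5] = 3.32*c^3 + 6.27*c^2 + 10.92*c - 1.29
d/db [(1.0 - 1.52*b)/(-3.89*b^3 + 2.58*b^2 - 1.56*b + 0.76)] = (-11.8256*b^3 + 15.5916*b^2 - 5.16*b + 0.4048)/(15.1321*b^6 - 20.0724*b^5 + 18.7932*b^4 - 13.9624*b^3 + 6.3552*b^2 - 2.3712*b + 0.5776)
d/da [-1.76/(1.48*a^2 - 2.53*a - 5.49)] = (5.2096*a - 4.4528)/(-1.48*a^2 + 2.53*a + 5.49)^2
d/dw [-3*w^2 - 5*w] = -6*w - 5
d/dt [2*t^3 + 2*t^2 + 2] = 2*t*(3*t + 2)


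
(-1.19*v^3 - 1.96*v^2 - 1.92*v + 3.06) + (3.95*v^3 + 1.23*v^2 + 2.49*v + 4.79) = 2.76*v^3 - 0.73*v^2 + 0.57*v + 7.85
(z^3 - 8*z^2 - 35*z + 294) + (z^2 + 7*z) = z^3 - 7*z^2 - 28*z + 294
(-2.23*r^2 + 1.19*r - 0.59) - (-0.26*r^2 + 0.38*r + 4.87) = -1.97*r^2 + 0.81*r - 5.46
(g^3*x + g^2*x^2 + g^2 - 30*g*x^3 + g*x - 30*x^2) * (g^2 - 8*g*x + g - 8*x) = g^5*x - 7*g^4*x^2 + g^4*x + g^4 - 38*g^3*x^3 - 7*g^3*x^2 - 7*g^3*x + g^3 + 240*g^2*x^4 - 38*g^2*x^3 - 38*g^2*x^2 - 7*g^2*x + 240*g*x^4 + 240*g*x^3 - 38*g*x^2 + 240*x^3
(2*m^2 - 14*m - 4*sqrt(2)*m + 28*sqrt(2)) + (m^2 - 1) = 3*m^2 - 14*m - 4*sqrt(2)*m - 1 + 28*sqrt(2)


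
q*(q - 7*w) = q^2 - 7*q*w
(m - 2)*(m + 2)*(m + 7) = m^3 + 7*m^2 - 4*m - 28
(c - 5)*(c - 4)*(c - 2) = c^3 - 11*c^2 + 38*c - 40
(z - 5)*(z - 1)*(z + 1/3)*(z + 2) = z^4 - 11*z^3/3 - 25*z^2/3 + 23*z/3 + 10/3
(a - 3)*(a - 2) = a^2 - 5*a + 6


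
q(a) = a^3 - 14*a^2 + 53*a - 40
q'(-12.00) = 821.00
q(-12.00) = -4420.00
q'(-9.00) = 548.00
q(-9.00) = -2380.00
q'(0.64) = 36.31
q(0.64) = -11.55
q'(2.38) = 3.35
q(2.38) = 20.32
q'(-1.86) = 115.46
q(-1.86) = -193.45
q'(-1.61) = 105.86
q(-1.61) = -165.79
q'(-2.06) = 123.41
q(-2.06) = -217.33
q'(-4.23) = 225.12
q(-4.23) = -590.38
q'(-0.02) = 53.56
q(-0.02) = -41.07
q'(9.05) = 45.31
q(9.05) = 34.23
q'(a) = 3*a^2 - 28*a + 53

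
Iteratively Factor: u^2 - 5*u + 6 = (u - 3)*(u - 2)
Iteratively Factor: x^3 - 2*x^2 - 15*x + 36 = (x + 4)*(x^2 - 6*x + 9) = (x - 3)*(x + 4)*(x - 3)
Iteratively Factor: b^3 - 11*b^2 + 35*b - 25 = (b - 5)*(b^2 - 6*b + 5) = (b - 5)*(b - 1)*(b - 5)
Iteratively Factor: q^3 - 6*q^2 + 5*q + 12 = (q - 4)*(q^2 - 2*q - 3) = (q - 4)*(q + 1)*(q - 3)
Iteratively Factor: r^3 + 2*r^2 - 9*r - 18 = (r + 3)*(r^2 - r - 6) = (r + 2)*(r + 3)*(r - 3)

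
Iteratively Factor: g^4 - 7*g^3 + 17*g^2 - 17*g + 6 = (g - 1)*(g^3 - 6*g^2 + 11*g - 6) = (g - 1)^2*(g^2 - 5*g + 6) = (g - 3)*(g - 1)^2*(g - 2)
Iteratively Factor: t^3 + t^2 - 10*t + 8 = (t + 4)*(t^2 - 3*t + 2) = (t - 1)*(t + 4)*(t - 2)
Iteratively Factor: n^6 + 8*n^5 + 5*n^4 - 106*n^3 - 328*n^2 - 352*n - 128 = (n - 4)*(n^5 + 12*n^4 + 53*n^3 + 106*n^2 + 96*n + 32) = (n - 4)*(n + 1)*(n^4 + 11*n^3 + 42*n^2 + 64*n + 32) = (n - 4)*(n + 1)^2*(n^3 + 10*n^2 + 32*n + 32) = (n - 4)*(n + 1)^2*(n + 4)*(n^2 + 6*n + 8) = (n - 4)*(n + 1)^2*(n + 4)^2*(n + 2)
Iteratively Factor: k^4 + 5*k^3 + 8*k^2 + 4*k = (k + 1)*(k^3 + 4*k^2 + 4*k) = (k + 1)*(k + 2)*(k^2 + 2*k) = k*(k + 1)*(k + 2)*(k + 2)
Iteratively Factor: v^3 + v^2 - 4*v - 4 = (v + 2)*(v^2 - v - 2) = (v + 1)*(v + 2)*(v - 2)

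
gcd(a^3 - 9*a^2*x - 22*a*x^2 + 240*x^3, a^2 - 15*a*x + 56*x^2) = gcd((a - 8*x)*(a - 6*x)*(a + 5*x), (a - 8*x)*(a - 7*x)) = -a + 8*x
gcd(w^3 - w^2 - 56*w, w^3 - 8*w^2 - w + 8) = w - 8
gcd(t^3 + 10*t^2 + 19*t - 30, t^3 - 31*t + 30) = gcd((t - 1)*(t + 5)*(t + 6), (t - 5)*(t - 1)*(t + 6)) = t^2 + 5*t - 6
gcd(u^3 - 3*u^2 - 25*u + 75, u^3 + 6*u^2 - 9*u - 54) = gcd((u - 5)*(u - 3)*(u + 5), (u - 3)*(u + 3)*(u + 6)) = u - 3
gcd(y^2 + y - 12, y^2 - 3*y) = y - 3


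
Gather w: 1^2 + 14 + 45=60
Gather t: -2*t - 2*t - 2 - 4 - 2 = -4*t - 8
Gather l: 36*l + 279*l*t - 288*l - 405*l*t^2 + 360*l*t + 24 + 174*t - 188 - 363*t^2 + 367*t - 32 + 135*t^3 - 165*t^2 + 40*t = l*(-405*t^2 + 639*t - 252) + 135*t^3 - 528*t^2 + 581*t - 196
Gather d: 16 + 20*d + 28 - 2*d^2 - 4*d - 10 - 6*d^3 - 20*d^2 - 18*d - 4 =-6*d^3 - 22*d^2 - 2*d + 30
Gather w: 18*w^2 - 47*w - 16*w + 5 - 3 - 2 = 18*w^2 - 63*w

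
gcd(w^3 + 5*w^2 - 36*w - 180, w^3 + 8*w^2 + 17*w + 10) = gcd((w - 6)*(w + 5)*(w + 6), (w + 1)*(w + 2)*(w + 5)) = w + 5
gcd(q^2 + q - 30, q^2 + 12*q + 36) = q + 6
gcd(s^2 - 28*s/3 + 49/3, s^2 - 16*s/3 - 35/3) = s - 7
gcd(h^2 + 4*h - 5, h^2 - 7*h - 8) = 1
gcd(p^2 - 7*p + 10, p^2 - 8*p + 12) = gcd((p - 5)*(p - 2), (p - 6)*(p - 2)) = p - 2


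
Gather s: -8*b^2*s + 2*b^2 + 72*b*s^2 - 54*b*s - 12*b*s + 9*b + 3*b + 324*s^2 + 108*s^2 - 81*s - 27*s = 2*b^2 + 12*b + s^2*(72*b + 432) + s*(-8*b^2 - 66*b - 108)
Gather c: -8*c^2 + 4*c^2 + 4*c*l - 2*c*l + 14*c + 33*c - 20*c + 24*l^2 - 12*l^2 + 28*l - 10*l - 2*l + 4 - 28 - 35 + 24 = -4*c^2 + c*(2*l + 27) + 12*l^2 + 16*l - 35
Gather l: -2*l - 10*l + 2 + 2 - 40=-12*l - 36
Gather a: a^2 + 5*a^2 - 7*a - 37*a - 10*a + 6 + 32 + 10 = 6*a^2 - 54*a + 48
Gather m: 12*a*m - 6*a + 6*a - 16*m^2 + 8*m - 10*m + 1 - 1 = -16*m^2 + m*(12*a - 2)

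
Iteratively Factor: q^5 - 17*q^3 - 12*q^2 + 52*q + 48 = (q - 4)*(q^4 + 4*q^3 - q^2 - 16*q - 12) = (q - 4)*(q + 1)*(q^3 + 3*q^2 - 4*q - 12) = (q - 4)*(q - 2)*(q + 1)*(q^2 + 5*q + 6) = (q - 4)*(q - 2)*(q + 1)*(q + 2)*(q + 3)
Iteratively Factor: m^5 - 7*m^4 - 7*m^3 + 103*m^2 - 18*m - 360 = (m - 4)*(m^4 - 3*m^3 - 19*m^2 + 27*m + 90) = (m - 5)*(m - 4)*(m^3 + 2*m^2 - 9*m - 18) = (m - 5)*(m - 4)*(m + 2)*(m^2 - 9) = (m - 5)*(m - 4)*(m - 3)*(m + 2)*(m + 3)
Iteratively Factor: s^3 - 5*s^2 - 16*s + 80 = (s - 4)*(s^2 - s - 20) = (s - 4)*(s + 4)*(s - 5)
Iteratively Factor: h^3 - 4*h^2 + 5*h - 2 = (h - 2)*(h^2 - 2*h + 1) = (h - 2)*(h - 1)*(h - 1)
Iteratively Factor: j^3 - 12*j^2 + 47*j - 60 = (j - 5)*(j^2 - 7*j + 12) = (j - 5)*(j - 4)*(j - 3)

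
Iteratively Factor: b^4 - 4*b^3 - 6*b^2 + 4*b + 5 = (b - 1)*(b^3 - 3*b^2 - 9*b - 5) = (b - 1)*(b + 1)*(b^2 - 4*b - 5) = (b - 5)*(b - 1)*(b + 1)*(b + 1)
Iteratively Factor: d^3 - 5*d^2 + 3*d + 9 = (d + 1)*(d^2 - 6*d + 9) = (d - 3)*(d + 1)*(d - 3)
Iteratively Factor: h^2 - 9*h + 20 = (h - 5)*(h - 4)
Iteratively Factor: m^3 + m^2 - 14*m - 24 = (m + 3)*(m^2 - 2*m - 8) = (m + 2)*(m + 3)*(m - 4)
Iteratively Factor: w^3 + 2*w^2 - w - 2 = (w + 2)*(w^2 - 1) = (w - 1)*(w + 2)*(w + 1)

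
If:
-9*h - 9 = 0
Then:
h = -1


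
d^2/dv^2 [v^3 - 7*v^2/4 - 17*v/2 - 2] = 6*v - 7/2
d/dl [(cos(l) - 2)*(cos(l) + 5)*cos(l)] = (-3*cos(l)^2 - 6*cos(l) + 10)*sin(l)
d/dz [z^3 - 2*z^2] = z*(3*z - 4)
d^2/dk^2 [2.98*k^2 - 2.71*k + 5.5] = 5.96000000000000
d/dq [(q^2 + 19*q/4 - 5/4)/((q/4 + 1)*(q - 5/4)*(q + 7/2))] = 8*(-32*q^4 - 304*q^3 - 682*q^2 - 620*q - 2475)/(64*q^6 + 800*q^5 + 3092*q^4 + 1460*q^3 - 12631*q^2 - 10360*q + 19600)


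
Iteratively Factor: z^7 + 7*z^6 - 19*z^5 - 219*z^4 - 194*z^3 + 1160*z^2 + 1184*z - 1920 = (z - 2)*(z^6 + 9*z^5 - z^4 - 221*z^3 - 636*z^2 - 112*z + 960) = (z - 2)*(z + 4)*(z^5 + 5*z^4 - 21*z^3 - 137*z^2 - 88*z + 240) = (z - 2)*(z + 4)^2*(z^4 + z^3 - 25*z^2 - 37*z + 60) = (z - 2)*(z + 4)^3*(z^3 - 3*z^2 - 13*z + 15) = (z - 2)*(z - 1)*(z + 4)^3*(z^2 - 2*z - 15) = (z - 2)*(z - 1)*(z + 3)*(z + 4)^3*(z - 5)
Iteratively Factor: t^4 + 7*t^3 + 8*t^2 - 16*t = (t + 4)*(t^3 + 3*t^2 - 4*t) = t*(t + 4)*(t^2 + 3*t - 4) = t*(t + 4)^2*(t - 1)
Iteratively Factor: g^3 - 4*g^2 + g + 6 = (g - 3)*(g^2 - g - 2) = (g - 3)*(g - 2)*(g + 1)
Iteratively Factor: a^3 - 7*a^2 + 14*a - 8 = (a - 4)*(a^2 - 3*a + 2) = (a - 4)*(a - 1)*(a - 2)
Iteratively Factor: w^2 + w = (w + 1)*(w)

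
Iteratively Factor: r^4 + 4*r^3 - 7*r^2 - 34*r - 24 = (r + 4)*(r^3 - 7*r - 6) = (r + 2)*(r + 4)*(r^2 - 2*r - 3) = (r + 1)*(r + 2)*(r + 4)*(r - 3)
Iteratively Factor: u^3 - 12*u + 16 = (u - 2)*(u^2 + 2*u - 8) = (u - 2)^2*(u + 4)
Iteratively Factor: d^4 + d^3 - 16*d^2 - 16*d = (d + 4)*(d^3 - 3*d^2 - 4*d) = (d - 4)*(d + 4)*(d^2 + d) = d*(d - 4)*(d + 4)*(d + 1)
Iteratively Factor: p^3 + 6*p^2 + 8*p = (p + 2)*(p^2 + 4*p) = p*(p + 2)*(p + 4)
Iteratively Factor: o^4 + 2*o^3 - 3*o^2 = (o + 3)*(o^3 - o^2) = (o - 1)*(o + 3)*(o^2) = o*(o - 1)*(o + 3)*(o)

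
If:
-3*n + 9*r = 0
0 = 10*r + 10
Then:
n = -3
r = -1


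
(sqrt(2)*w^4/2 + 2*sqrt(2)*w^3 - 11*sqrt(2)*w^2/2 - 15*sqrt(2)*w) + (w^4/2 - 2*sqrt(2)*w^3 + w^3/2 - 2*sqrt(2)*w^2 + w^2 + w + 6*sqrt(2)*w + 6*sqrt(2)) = w^4/2 + sqrt(2)*w^4/2 + w^3/2 - 15*sqrt(2)*w^2/2 + w^2 - 9*sqrt(2)*w + w + 6*sqrt(2)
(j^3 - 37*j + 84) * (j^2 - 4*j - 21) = j^5 - 4*j^4 - 58*j^3 + 232*j^2 + 441*j - 1764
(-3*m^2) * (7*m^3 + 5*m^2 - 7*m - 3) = -21*m^5 - 15*m^4 + 21*m^3 + 9*m^2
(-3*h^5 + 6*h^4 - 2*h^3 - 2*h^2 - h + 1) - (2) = -3*h^5 + 6*h^4 - 2*h^3 - 2*h^2 - h - 1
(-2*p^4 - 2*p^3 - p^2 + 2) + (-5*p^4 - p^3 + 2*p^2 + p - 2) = -7*p^4 - 3*p^3 + p^2 + p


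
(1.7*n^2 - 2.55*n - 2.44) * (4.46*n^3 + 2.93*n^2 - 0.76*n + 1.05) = 7.582*n^5 - 6.392*n^4 - 19.6459*n^3 - 3.4262*n^2 - 0.8231*n - 2.562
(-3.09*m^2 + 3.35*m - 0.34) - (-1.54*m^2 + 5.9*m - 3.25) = -1.55*m^2 - 2.55*m + 2.91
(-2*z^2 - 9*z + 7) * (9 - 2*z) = 4*z^3 - 95*z + 63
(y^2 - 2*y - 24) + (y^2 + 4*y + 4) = 2*y^2 + 2*y - 20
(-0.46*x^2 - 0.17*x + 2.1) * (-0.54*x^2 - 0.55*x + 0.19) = 0.2484*x^4 + 0.3448*x^3 - 1.1279*x^2 - 1.1873*x + 0.399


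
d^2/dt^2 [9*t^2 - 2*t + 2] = 18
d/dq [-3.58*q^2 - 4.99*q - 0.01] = -7.16*q - 4.99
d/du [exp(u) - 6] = exp(u)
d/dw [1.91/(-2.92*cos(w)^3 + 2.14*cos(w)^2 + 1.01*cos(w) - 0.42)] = (-16.7316*cos(w)^2 + 8.1748*cos(w) + 1.9291)*sin(w)/(2.92*cos(w)^3 - 2.14*cos(w)^2 - 1.01*cos(w) + 0.42)^2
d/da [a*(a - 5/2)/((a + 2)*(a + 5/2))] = 2*(14*a^2 + 20*a - 25)/(4*a^4 + 36*a^3 + 121*a^2 + 180*a + 100)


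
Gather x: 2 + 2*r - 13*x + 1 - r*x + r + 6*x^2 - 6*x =3*r + 6*x^2 + x*(-r - 19) + 3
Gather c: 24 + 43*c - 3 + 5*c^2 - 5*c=5*c^2 + 38*c + 21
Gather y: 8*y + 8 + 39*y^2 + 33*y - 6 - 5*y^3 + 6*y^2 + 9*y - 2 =-5*y^3 + 45*y^2 + 50*y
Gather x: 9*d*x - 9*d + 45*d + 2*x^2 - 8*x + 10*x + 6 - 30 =36*d + 2*x^2 + x*(9*d + 2) - 24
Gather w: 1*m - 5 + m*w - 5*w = m + w*(m - 5) - 5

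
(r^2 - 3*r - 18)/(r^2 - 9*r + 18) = (r + 3)/(r - 3)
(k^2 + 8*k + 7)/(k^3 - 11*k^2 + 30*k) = (k^2 + 8*k + 7)/(k*(k^2 - 11*k + 30))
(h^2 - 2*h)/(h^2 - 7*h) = (h - 2)/(h - 7)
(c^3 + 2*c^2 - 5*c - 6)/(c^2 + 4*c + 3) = c - 2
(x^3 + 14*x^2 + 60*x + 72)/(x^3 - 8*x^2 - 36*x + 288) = (x^2 + 8*x + 12)/(x^2 - 14*x + 48)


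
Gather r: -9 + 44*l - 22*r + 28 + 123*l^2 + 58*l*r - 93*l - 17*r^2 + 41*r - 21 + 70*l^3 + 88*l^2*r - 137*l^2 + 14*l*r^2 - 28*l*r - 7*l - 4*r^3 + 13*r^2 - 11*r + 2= 70*l^3 - 14*l^2 - 56*l - 4*r^3 + r^2*(14*l - 4) + r*(88*l^2 + 30*l + 8)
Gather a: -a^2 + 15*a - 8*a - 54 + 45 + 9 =-a^2 + 7*a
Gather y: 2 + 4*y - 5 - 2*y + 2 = 2*y - 1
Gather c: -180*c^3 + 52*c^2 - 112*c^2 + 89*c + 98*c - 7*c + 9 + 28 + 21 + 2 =-180*c^3 - 60*c^2 + 180*c + 60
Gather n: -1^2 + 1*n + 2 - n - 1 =0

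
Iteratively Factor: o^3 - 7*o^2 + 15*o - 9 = (o - 1)*(o^2 - 6*o + 9) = (o - 3)*(o - 1)*(o - 3)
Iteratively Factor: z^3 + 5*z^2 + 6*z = (z + 2)*(z^2 + 3*z) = (z + 2)*(z + 3)*(z)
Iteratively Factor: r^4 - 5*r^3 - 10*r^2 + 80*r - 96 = (r - 3)*(r^3 - 2*r^2 - 16*r + 32) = (r - 3)*(r - 2)*(r^2 - 16) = (r - 3)*(r - 2)*(r + 4)*(r - 4)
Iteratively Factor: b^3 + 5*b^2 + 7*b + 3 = (b + 3)*(b^2 + 2*b + 1) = (b + 1)*(b + 3)*(b + 1)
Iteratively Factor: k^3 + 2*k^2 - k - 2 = (k - 1)*(k^2 + 3*k + 2) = (k - 1)*(k + 2)*(k + 1)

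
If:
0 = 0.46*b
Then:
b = 0.00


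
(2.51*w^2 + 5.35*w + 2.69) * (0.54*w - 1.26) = 1.3554*w^3 - 0.2736*w^2 - 5.2884*w - 3.3894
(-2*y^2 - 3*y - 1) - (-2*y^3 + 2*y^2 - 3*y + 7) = 2*y^3 - 4*y^2 - 8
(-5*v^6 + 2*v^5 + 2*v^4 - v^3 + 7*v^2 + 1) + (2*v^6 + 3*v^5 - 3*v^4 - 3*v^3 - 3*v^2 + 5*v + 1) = -3*v^6 + 5*v^5 - v^4 - 4*v^3 + 4*v^2 + 5*v + 2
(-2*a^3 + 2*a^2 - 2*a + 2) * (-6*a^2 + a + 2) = 12*a^5 - 14*a^4 + 10*a^3 - 10*a^2 - 2*a + 4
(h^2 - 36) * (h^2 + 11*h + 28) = h^4 + 11*h^3 - 8*h^2 - 396*h - 1008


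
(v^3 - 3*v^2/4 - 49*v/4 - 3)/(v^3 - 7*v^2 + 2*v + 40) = (4*v^2 + 13*v + 3)/(4*(v^2 - 3*v - 10))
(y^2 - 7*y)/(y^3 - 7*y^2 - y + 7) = y/(y^2 - 1)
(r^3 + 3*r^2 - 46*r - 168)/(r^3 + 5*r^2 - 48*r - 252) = (r + 4)/(r + 6)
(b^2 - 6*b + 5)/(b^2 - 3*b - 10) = (b - 1)/(b + 2)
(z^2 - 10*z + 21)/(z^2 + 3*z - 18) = (z - 7)/(z + 6)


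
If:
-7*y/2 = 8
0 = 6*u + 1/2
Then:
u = -1/12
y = -16/7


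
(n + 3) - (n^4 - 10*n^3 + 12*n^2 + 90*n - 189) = -n^4 + 10*n^3 - 12*n^2 - 89*n + 192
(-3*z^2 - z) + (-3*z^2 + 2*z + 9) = -6*z^2 + z + 9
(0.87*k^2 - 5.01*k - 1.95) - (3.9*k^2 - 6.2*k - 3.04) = -3.03*k^2 + 1.19*k + 1.09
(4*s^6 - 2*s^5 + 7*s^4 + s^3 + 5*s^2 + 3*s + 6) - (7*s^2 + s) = 4*s^6 - 2*s^5 + 7*s^4 + s^3 - 2*s^2 + 2*s + 6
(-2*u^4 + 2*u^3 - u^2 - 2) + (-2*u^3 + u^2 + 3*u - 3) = -2*u^4 + 3*u - 5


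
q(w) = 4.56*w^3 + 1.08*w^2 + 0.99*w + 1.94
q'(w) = 13.68*w^2 + 2.16*w + 0.99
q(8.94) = 3355.31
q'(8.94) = 1113.66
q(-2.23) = -45.47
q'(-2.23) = 64.20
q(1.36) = 16.75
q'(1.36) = 29.23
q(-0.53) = 1.04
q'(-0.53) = 3.69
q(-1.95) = -29.70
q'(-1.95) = 48.80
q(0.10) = 2.05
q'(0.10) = 1.34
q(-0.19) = 1.76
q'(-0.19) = 1.07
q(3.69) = 249.41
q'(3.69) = 195.23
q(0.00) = 1.94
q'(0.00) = 0.99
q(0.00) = 1.94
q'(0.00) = 0.99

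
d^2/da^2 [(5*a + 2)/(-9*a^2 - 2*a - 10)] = 2*(-4*(5*a + 2)*(9*a + 1)^2 + (135*a + 28)*(9*a^2 + 2*a + 10))/(9*a^2 + 2*a + 10)^3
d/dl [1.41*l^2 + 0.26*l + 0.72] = 2.82*l + 0.26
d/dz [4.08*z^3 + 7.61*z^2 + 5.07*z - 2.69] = 12.24*z^2 + 15.22*z + 5.07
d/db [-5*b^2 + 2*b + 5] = 2 - 10*b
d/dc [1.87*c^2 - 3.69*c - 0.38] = 3.74*c - 3.69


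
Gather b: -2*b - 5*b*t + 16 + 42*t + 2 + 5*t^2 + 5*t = b*(-5*t - 2) + 5*t^2 + 47*t + 18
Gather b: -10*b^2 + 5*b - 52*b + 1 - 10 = -10*b^2 - 47*b - 9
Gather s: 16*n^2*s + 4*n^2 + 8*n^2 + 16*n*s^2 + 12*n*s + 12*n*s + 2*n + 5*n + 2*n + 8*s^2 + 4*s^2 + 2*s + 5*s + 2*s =12*n^2 + 9*n + s^2*(16*n + 12) + s*(16*n^2 + 24*n + 9)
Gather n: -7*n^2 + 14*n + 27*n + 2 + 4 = -7*n^2 + 41*n + 6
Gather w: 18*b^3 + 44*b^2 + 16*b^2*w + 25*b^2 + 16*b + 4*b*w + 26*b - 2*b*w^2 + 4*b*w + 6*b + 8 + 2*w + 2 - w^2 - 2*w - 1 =18*b^3 + 69*b^2 + 48*b + w^2*(-2*b - 1) + w*(16*b^2 + 8*b) + 9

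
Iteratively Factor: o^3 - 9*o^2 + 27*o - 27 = (o - 3)*(o^2 - 6*o + 9) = (o - 3)^2*(o - 3)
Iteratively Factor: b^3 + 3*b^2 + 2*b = (b + 2)*(b^2 + b) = b*(b + 2)*(b + 1)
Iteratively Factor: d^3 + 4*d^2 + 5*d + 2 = (d + 1)*(d^2 + 3*d + 2) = (d + 1)^2*(d + 2)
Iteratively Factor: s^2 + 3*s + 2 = (s + 2)*(s + 1)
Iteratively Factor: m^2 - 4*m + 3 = (m - 1)*(m - 3)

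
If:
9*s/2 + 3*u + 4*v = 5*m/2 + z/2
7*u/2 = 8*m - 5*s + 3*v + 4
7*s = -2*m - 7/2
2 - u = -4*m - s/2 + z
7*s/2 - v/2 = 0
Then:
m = -1183/576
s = 25/288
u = -265/84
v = 175/288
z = -4055/1344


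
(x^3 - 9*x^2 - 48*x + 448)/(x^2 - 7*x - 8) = (x^2 - x - 56)/(x + 1)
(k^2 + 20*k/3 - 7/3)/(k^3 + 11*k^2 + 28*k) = (k - 1/3)/(k*(k + 4))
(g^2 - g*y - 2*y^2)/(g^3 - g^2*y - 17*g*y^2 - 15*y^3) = (-g + 2*y)/(-g^2 + 2*g*y + 15*y^2)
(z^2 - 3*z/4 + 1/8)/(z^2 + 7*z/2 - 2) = (z - 1/4)/(z + 4)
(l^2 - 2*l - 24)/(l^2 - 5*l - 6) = (l + 4)/(l + 1)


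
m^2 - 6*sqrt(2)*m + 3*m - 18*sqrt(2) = (m + 3)*(m - 6*sqrt(2))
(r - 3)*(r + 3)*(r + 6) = r^3 + 6*r^2 - 9*r - 54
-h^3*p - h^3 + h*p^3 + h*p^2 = (-h + p)*(h + p)*(h*p + h)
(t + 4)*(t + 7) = t^2 + 11*t + 28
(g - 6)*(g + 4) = g^2 - 2*g - 24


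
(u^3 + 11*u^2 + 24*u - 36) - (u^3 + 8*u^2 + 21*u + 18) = 3*u^2 + 3*u - 54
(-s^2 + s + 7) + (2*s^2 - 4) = s^2 + s + 3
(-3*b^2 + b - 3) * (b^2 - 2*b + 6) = -3*b^4 + 7*b^3 - 23*b^2 + 12*b - 18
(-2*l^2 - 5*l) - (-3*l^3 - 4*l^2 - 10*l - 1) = 3*l^3 + 2*l^2 + 5*l + 1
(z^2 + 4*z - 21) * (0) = 0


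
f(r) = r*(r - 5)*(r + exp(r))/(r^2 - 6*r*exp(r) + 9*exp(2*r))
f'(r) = r*(r - 5)*(r + exp(r))*(6*r*exp(r) - 2*r - 18*exp(2*r) + 6*exp(r))/(r^2 - 6*r*exp(r) + 9*exp(2*r))^2 + r*(r - 5)*(exp(r) + 1)/(r^2 - 6*r*exp(r) + 9*exp(2*r)) + r*(r + exp(r))/(r^2 - 6*r*exp(r) + 9*exp(2*r)) + (r - 5)*(r + exp(r))/(r^2 - 6*r*exp(r) + 9*exp(2*r))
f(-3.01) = -7.16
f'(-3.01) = 1.95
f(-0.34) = 0.11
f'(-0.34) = 0.06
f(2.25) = -0.11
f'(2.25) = 0.12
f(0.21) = -0.12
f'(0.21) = -0.54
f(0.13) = -0.07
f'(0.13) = -0.57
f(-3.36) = -7.78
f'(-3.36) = 1.64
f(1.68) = -0.19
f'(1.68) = 0.17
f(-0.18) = 0.08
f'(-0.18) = -0.34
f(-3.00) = -7.14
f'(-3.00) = 1.96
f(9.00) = 0.00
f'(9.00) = 0.00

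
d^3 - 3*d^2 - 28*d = d*(d - 7)*(d + 4)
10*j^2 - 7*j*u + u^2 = (-5*j + u)*(-2*j + u)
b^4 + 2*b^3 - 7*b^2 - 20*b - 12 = (b - 3)*(b + 1)*(b + 2)^2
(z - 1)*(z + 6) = z^2 + 5*z - 6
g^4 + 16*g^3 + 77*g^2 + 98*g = g*(g + 2)*(g + 7)^2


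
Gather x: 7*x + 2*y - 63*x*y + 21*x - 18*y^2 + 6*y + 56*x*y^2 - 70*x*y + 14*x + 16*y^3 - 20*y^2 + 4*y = x*(56*y^2 - 133*y + 42) + 16*y^3 - 38*y^2 + 12*y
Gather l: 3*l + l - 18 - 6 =4*l - 24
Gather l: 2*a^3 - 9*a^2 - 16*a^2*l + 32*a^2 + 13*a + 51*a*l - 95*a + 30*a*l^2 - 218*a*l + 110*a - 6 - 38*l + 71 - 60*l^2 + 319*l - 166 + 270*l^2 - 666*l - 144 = 2*a^3 + 23*a^2 + 28*a + l^2*(30*a + 210) + l*(-16*a^2 - 167*a - 385) - 245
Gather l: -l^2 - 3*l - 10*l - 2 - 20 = -l^2 - 13*l - 22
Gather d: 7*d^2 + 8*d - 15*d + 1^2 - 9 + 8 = 7*d^2 - 7*d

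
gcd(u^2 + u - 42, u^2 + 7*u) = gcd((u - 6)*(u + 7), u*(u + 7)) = u + 7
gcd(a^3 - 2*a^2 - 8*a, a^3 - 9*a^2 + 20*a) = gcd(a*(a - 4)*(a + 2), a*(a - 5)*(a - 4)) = a^2 - 4*a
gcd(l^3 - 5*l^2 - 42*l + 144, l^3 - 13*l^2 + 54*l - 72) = l - 3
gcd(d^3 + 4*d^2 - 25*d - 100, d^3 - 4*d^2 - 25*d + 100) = d^2 - 25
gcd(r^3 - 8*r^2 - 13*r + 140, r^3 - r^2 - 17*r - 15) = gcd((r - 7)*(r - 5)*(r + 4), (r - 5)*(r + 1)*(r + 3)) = r - 5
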